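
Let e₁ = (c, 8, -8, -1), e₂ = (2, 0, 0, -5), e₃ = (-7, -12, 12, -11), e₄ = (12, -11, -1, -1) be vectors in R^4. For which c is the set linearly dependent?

c = 8

The set is linearly dependent precisely when det[e₁; e₂; e₃; e₄] = 0.
Cofactor expansion gives det = 5760 - 720*c.
This vanishes exactly when c = 8.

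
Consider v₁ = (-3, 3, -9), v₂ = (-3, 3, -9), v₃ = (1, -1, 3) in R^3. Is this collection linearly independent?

Form the 3×3 matrix with these as columns; its determinant is 0.
A zero determinant means the columns are linearly dependent.

linearly dependent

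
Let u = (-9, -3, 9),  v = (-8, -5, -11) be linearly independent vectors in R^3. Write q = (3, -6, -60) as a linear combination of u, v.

q = -3u + 3v

Since u, v are independent, the coefficients expressing q are uniquely determined by a linear system.
Row-reducing the augmented matrix gives the unique coefficients (c₁, c₂) = (-3, 3).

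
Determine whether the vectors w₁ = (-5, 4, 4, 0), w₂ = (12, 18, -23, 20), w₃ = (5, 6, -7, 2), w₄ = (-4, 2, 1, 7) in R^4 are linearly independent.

linearly dependent

Row-reduce the matrix whose columns are w₁, w₂, w₃, w₄.
The reduction yields 3 nonzero rows, so the rank is 3.
Since rank 3 < 4, the set is linearly dependent.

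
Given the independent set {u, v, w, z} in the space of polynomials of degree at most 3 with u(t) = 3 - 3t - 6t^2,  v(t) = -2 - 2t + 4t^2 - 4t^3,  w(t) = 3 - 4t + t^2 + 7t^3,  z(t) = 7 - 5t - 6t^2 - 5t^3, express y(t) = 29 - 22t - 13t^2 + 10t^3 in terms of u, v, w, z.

y = -u - v + 3w + 3z

Work in coordinates with respect to the standard basis {1, t, …, t^3}.
Write y = c₁u + … + c₄z and equate components.
Row-reducing the augmented matrix gives the unique coefficients (c₁, …, c₄) = (-1, -1, 3, 3).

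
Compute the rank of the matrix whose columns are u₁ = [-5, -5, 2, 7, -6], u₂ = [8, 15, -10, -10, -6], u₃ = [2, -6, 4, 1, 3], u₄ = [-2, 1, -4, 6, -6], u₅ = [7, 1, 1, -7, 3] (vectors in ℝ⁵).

4

Row-reduce the 5×5 matrix with these as rows.
There are 4 pivot columns, so rank = 4.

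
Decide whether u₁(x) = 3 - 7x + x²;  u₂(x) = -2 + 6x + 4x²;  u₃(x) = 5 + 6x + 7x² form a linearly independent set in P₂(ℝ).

Take coordinates with respect to the standard basis {1, x, x²}.
Form the 3×3 matrix with these as columns; its determinant is -226.
A nonzero determinant means the columns are linearly independent.

linearly independent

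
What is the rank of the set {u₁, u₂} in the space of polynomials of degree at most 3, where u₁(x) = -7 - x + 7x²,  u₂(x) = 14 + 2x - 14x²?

Represent each element by its coordinate vector in ℝ⁴.
Put the 4×2 matrix [u₁|u₂] into echelon form.
Exactly 1 pivot survives; hence the rank is 1.

1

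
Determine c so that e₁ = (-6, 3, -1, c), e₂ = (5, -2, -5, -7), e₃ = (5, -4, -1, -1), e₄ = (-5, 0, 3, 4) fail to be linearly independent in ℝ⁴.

The vectors are dependent exactly when the determinant of the matrix with rows e₁, e₂, e₃, e₄ vanishes.
Cofactor expansion gives det = -60*c - 126.
This vanishes exactly when c = -21/10.

c = -21/10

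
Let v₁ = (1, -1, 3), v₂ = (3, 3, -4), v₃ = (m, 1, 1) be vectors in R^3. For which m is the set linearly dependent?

Place the vectors as rows of a 3×3 matrix; dependence ⇔ determinant zero.
The determinant works out to 19 - 5*m.
Solving 19 - 5*m = 0 yields m = 19/5.

m = 19/5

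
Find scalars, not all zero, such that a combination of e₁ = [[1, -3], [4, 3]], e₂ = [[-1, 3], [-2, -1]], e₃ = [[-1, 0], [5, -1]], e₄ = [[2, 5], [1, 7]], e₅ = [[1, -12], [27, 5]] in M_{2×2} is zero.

Write each element as a vector in ℝ⁴ using {E₁₁, E₁₂, E₂₁, E₂₂}.
Set up α₁e₁ + … + α₅e₅ = 0 and solve the homogeneous system.
One solution (up to scaling) is (2, -2, 3, 0, -1).

2e₁ - 2e₂ + 3e₃ - e₅ = 0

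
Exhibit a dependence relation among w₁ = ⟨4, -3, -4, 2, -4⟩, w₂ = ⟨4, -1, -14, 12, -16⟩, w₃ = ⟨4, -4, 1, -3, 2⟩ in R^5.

3w₁ - w₂ - 2w₃ = 0

Solve the homogeneous system with w₁, w₂, w₃ as columns by row-reducing the coefficient matrix.
One solution (up to scaling) is (3, -1, -2).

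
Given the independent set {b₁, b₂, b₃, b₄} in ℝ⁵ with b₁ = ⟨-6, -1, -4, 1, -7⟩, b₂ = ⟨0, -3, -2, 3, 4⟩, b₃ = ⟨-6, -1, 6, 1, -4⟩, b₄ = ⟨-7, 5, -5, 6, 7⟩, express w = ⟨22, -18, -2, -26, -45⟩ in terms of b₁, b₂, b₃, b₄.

w = 3b₁ - b₂ - 2b₃ - 4b₄

Since b₁, b₂, b₃, b₄ are independent, the coefficients expressing w are uniquely determined by a linear system.
The system has the unique solution (α₁, …, α₄) = (3, -1, -2, -4).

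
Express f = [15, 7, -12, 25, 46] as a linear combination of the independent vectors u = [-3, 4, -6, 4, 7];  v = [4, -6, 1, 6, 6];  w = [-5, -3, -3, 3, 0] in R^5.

f = 4u + 3v - 3w

Solve the system with u, v, w as columns and f as the right-hand side.
Row-reducing the augmented matrix gives the unique coefficients (α₁, α₂, α₃) = (4, 3, -3).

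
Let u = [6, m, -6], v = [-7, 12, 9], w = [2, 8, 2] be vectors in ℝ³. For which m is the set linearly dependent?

The vectors are dependent exactly when the determinant of the matrix with rows u, v, w vanishes.
Expanding, det = 32*m + 192.
Setting this to zero gives m = -6.

m = -6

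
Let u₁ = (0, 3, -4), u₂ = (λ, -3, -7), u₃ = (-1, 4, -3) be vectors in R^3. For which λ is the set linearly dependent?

λ = 33/7

The vectors are dependent exactly when the determinant of the matrix with rows u₁, u₂, u₃ vanishes.
The determinant works out to 33 - 7*λ.
This vanishes exactly when λ = 33/7.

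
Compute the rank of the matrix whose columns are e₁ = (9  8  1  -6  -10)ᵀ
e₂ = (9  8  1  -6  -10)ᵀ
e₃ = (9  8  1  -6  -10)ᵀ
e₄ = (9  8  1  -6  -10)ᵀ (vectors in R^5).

rank 1

Form the matrix with e₁, e₂, e₃, e₄ as columns and reduce.
The echelon form has 1 nonzero row, so the rank is 1.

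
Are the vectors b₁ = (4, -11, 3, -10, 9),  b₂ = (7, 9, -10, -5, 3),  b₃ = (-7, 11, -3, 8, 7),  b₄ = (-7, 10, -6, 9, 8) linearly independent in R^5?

Place the vectors as rows of a 4×5 matrix and reduce to echelon form.
The reduction yields 4 nonzero rows, so the rank is 4.
Since rank = 4 (the number of vectors), the set is linearly independent.

linearly independent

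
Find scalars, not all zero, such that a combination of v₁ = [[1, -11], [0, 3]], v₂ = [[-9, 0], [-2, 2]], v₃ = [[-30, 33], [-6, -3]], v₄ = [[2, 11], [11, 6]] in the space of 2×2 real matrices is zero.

3v₁ - 3v₂ + v₃ = 0

Take coordinates with respect to {E₁₁, E₁₂, E₂₁, E₂₂}.
Set up α₁v₁ + … + α₄v₄ = 0 and solve the homogeneous system.
The free variable yields coefficients (3, -3, 1, 0) (any nonzero multiple also works).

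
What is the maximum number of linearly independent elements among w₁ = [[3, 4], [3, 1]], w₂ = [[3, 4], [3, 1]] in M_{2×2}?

1

Represent each element by its coordinate vector in ℝ⁴.
Apply Gaussian elimination to the matrix whose rows are w₁, w₂.
The echelon form has 1 nonzero row, so the rank is 1.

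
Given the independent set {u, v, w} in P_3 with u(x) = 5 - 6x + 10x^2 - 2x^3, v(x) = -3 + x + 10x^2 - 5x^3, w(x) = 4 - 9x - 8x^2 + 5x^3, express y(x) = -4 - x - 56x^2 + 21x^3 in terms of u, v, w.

Take coordinate vectors relative to {1, x, …, x^3}.
Since u, v, w are independent, the coefficients expressing y are uniquely determined by a linear system.
Row-reducing the augmented matrix gives the unique coefficients (a₁, a₂, a₃) = (-3, -1, 2).

y = -3u - v + 2w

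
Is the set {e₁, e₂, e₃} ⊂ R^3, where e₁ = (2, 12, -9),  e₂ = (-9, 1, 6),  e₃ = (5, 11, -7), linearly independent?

linearly independent

The matrix [e₁|e₂|e₃] has determinant 394.
A nonzero determinant means the columns are linearly independent.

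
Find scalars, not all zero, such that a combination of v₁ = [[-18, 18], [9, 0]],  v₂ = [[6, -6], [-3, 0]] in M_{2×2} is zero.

Pass to coordinate vectors relative to the basis {E₁₁, E₁₂, E₂₁, E₂₂}.
Solve the homogeneous system with v₁, v₂ as columns by row-reducing the coefficient matrix.
The free variable yields coefficients (1, 3) (any nonzero multiple also works).

v₁ + 3v₂ = 0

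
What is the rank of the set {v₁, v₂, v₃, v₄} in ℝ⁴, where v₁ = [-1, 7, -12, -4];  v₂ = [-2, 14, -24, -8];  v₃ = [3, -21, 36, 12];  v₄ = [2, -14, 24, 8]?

Put the 4×4 matrix [v₁|v₂|v₃|v₄] into echelon form.
Reduction leaves 1 leading entry, giving rank 1.

1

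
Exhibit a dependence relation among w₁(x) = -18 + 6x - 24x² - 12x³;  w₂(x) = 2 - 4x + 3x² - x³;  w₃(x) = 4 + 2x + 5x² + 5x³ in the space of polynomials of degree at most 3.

w₁ + 3w₂ + 3w₃ = 0

Pass to coordinate vectors relative to the basis {1, x, …, x³}.
Set up α₁w₁ + … + α₃w₃ = 0 and solve the homogeneous system.
The free variable yields coefficients (1, 3, 3) (any nonzero multiple also works).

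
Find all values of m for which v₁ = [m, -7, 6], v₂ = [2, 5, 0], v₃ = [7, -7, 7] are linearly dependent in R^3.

m = 28/5

Dependence holds iff the 3×3 matrix [v₁ v₂ v₃] is singular.
The determinant works out to 35*m - 196.
Setting this to zero gives m = 28/5.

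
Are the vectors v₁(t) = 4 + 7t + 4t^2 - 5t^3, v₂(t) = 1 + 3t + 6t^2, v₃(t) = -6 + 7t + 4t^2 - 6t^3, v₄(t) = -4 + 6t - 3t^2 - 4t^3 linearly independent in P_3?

linearly independent

Write each element as a coordinate vector in ℝ⁴ using {1, t, …, t^3}.
Place the vectors as rows of a 4×4 matrix and reduce to echelon form.
The reduction yields 4 nonzero rows, so the rank is 4.
Since rank = 4 (the number of vectors), the set is linearly independent.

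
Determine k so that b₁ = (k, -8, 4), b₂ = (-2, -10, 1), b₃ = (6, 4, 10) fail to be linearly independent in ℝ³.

The set is linearly dependent precisely when det[b₁; b₂; b₃] = 0.
The determinant works out to -104*k.
Solving -104*k = 0 yields k = 0.

k = 0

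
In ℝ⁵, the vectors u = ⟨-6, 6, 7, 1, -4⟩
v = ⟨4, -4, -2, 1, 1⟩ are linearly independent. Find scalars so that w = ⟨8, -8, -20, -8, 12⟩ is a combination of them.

Solve the system with u, v as columns and w as the right-hand side.
Back-substitution yields (a₁, a₂) = (-4, -4).

w = -4u - 4v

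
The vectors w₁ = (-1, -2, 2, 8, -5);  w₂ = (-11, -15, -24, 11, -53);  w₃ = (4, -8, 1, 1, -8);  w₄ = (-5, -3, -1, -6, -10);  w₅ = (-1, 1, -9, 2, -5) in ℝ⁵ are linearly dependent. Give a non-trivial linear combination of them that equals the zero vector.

2w₁ - w₂ + w₃ + 2w₄ + 3w₅ = 0

Row-reduce the matrix with w₁, w₂, w₃, w₄, w₅ as columns; the null space gives the coefficients.
One solution (up to scaling) is (2, -1, 1, 2, 3).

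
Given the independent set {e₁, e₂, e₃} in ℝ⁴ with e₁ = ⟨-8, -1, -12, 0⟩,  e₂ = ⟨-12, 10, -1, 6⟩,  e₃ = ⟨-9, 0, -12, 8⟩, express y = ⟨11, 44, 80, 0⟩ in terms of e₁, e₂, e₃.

Since e₁, e₂, e₃ are independent, the coefficients expressing y are uniquely determined by a linear system.
The system has the unique solution (α₁, α₂, α₃) = (-4, 4, -3).

y = -4e₁ + 4e₂ - 3e₃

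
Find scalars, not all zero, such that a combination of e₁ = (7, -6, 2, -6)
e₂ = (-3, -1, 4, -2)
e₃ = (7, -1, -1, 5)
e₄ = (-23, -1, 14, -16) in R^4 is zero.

Write the vectors as columns of a matrix and find a nonzero vector in its null space.
A generator of the null space is (0, 3, -2, -1).

3e₂ - 2e₃ - e₄ = 0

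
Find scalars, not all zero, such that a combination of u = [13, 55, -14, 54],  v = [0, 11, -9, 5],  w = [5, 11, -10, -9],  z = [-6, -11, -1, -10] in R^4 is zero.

u - 3v + w + 3z = 0

Solve the homogeneous system with u, v, w, z as columns by row-reducing the coefficient matrix.
A generator of the null space is (1, -3, 1, 3).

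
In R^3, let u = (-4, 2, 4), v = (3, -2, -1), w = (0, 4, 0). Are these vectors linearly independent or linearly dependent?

linearly independent

Form the 3×3 matrix with these as columns; its determinant is 32.
A nonzero determinant means the columns are linearly independent.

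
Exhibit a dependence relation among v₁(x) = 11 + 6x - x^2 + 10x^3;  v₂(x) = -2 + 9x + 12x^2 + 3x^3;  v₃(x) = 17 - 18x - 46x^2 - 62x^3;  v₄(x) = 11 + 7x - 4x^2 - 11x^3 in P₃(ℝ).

Pass to coordinate vectors relative to the basis {1, x, …, x^3}.
Set up α₁v₁ + … + α₄v₄ = 0 and solve the homogeneous system.
A generator of the null space is (2, 3, 1, -3).

2v₁ + 3v₂ + v₃ - 3v₄ = 0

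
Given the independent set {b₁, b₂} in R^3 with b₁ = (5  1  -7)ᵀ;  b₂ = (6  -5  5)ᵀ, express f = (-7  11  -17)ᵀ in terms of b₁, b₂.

Since b₁, b₂ are independent, the coefficients expressing f are uniquely determined by a linear system.
The system has the unique solution (c₁, c₂) = (1, -2).

f = b₁ - 2b₂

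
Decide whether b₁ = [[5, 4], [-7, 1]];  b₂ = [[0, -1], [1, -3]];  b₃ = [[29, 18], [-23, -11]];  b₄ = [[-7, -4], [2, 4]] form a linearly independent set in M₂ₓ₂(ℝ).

linearly dependent

Take coordinates with respect to the standard basis {E₁₁, E₁₂, E₂₁, E₂₂}.
Form the 4×4 matrix with these as columns; its determinant is 0.
A zero determinant means the columns are linearly dependent.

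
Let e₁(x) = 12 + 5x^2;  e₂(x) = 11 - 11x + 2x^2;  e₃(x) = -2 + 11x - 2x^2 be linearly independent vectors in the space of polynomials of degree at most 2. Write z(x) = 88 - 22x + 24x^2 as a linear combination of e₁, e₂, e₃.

z = 4e₁ + 4e₂ + 2e₃

Identify each element with its coordinate vector in ℝ³ via {1, x, x^2}.
Since e₁, e₂, e₃ are independent, the coefficients expressing z are uniquely determined by a linear system.
Back-substitution yields (α₁, α₂, α₃) = (4, 4, 2).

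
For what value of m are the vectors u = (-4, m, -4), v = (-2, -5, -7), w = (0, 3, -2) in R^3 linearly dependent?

Dependence holds iff the 3×3 matrix [u v w] is singular.
Expanding, det = -4*m - 100.
Solving -4*m - 100 = 0 yields m = -25.

m = -25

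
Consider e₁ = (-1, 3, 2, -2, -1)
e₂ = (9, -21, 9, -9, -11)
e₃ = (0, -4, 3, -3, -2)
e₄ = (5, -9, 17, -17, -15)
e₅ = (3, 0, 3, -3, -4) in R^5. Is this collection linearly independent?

Form the 5×5 matrix with these as columns; its determinant is 0.
A zero determinant means the columns are linearly dependent.
Indeed 4e₁ + e₂ - e₄ = 0.

linearly dependent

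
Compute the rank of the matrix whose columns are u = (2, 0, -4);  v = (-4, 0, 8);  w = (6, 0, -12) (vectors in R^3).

Form the matrix with u, v, w as columns and reduce.
Reduction leaves 1 leading entry, giving rank 1.

1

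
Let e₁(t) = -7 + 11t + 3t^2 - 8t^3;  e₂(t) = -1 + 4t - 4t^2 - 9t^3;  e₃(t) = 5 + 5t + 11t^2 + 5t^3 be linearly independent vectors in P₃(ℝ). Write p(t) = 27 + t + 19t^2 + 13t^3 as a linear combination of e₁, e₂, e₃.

Identify each element with its coordinate vector in ℝ⁴ via {1, t, …, t^3}.
Set up the augmented matrix [e₁ | e₂ | e₃ | p] and row-reduce.
The system has the unique solution (c₁, c₂, c₃) = (-2, 2, 3).

p = -2e₁ + 2e₂ + 3e₃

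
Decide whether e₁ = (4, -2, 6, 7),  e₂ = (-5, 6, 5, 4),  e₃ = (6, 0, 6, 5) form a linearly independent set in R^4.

Place the vectors as rows of a 3×4 matrix and reduce to echelon form.
The reduction yields 3 nonzero rows, so the rank is 3.
Since rank = 3 (the number of vectors), the set is linearly independent.

linearly independent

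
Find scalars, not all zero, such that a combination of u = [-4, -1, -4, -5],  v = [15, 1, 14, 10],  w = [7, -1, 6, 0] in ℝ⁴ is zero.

2u + v - w = 0

Row-reduce the matrix with u, v, w as columns; the null space gives the coefficients.
A generator of the null space is (2, 1, -1).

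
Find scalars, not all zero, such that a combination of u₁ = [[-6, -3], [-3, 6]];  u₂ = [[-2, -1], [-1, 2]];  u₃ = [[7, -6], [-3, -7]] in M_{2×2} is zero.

u₁ - 3u₂ = 0

Write each element as a vector in ℝ⁴ using {E₁₁, E₁₂, E₂₁, E₂₂}.
Write the vectors as columns of a matrix and find a nonzero vector in its null space.
One solution (up to scaling) is (1, -3, 0).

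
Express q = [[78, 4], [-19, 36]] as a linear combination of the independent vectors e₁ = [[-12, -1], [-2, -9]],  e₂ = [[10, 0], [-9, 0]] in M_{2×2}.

q = -4e₁ + 3e₂

Take coordinate vectors relative to {E₁₁, E₁₂, E₂₁, E₂₂}.
Set up the augmented matrix [e₁ | e₂ | q] and row-reduce.
The system has the unique solution (α₁, α₂) = (-4, 3).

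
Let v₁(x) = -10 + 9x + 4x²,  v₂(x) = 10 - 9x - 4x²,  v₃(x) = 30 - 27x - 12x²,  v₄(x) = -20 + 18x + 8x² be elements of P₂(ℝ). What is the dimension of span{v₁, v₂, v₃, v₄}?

dim = 1

Pass to coordinate vectors with respect to the basis {1, x, x²}.
Apply Gaussian elimination to the matrix whose rows are v₁, v₂, v₃, v₄.
Reduction leaves 1 leading entry, giving rank 1.
(With 4 elements in a 3-dimensional space the rank is at most 3.)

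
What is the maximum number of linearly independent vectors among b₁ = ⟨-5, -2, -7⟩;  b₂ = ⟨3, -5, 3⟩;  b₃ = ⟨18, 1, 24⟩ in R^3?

2

Form the matrix with b₁, b₂, b₃ as columns and reduce.
The echelon form has 2 nonzero rows, so the rank is 2.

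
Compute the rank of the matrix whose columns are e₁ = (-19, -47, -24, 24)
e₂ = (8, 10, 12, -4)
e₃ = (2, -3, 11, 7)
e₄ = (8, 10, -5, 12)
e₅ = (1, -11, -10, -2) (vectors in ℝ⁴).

Apply Gaussian elimination to the matrix whose rows are e₁, e₂, e₃, e₄, e₅.
Exactly 4 pivots survive; hence the rank is 4.
(With 5 elements in a 4-dimensional space the rank is at most 4.)

4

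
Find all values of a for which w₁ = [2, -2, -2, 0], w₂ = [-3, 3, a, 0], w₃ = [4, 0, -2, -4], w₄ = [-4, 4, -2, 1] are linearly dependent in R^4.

Place the vectors as rows of a 4×4 matrix; dependence ⇔ determinant zero.
Cofactor expansion gives det = 24 - 8*a.
This vanishes exactly when a = 3.

a = 3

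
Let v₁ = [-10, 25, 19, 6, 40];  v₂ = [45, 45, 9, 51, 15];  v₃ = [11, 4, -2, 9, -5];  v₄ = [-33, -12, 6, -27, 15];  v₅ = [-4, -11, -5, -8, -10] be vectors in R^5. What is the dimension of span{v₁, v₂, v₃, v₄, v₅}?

Put the 5×5 matrix [v₁|v₂|v₃|v₄|v₅] into echelon form.
The echelon form has 2 nonzero rows, so the rank is 2.

2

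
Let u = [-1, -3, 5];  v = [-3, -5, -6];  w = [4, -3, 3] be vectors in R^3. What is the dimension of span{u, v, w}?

3

Form the matrix with u, v, w as columns and reduce.
Reduction leaves 3 leading entries, giving rank 3.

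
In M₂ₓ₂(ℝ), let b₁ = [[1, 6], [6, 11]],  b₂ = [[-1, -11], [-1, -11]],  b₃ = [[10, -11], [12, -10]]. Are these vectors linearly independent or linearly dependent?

linearly independent

Take coordinates with respect to the standard basis {E₁₁, E₁₂, E₂₁, E₂₂}.
Place the vectors as rows of a 3×4 matrix and reduce to echelon form.
The reduction yields 3 nonzero rows, so the rank is 3.
Since rank = 3 (the number of vectors), the set is linearly independent.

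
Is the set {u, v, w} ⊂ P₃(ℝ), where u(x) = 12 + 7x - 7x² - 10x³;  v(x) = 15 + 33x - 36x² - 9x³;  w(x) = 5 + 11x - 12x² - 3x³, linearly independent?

linearly dependent

Take coordinates with respect to the standard basis {1, x, …, x³}.
Place the vectors as rows of a 3×4 matrix and reduce to echelon form.
The reduction yields 2 nonzero rows, so the rank is 2.
Since rank 2 < 3, the set is linearly dependent.
Indeed v - 3w = 0.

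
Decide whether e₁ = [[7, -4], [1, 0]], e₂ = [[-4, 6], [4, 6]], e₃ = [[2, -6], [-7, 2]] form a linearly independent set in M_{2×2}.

linearly independent

Write each element as a coordinate vector in ℝ⁴ using {E₁₁, E₁₂, E₂₁, E₂₂}.
Row-reduce the matrix whose columns are e₁, e₂, e₃.
The reduction yields 3 nonzero rows, so the rank is 3.
Since rank = 3 (the number of vectors), the set is linearly independent.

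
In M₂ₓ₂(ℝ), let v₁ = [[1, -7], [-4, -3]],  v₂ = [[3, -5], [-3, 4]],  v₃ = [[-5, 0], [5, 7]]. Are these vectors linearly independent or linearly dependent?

Write each element as a coordinate vector in ℝ⁴ using {E₁₁, E₁₂, E₂₁, E₂₂}.
Place the vectors as rows of a 3×4 matrix and reduce to echelon form.
The reduction yields 3 nonzero rows, so the rank is 3.
Since rank = 3 (the number of vectors), the set is linearly independent.

linearly independent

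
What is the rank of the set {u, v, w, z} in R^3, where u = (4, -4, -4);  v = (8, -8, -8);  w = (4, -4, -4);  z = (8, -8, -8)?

1

Row-reduce the 4×3 matrix with these as rows.
Exactly 1 pivot survives; hence the rank is 1.
(With 4 elements in a 3-dimensional space the rank is at most 3.)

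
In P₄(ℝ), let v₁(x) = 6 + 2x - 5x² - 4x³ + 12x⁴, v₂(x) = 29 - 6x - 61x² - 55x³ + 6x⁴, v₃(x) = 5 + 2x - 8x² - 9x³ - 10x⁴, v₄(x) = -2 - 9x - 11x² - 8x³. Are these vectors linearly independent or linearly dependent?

linearly dependent

Write each element as a coordinate vector in ℝ⁵ using {1, x, …, x⁴}.
Place the vectors as rows of a 4×5 matrix and reduce to echelon form.
The reduction yields 3 nonzero rows, so the rank is 3.
Since rank 3 < 4, the set is linearly dependent.
Indeed 3v₁ - v₂ + 3v₃ + 2v₄ = 0.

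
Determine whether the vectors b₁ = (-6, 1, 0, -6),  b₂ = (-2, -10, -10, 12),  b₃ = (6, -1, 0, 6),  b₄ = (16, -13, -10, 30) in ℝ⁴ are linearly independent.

linearly dependent

The matrix [b₁|b₂|b₃|b₄] has determinant 0.
A zero determinant means the columns are linearly dependent.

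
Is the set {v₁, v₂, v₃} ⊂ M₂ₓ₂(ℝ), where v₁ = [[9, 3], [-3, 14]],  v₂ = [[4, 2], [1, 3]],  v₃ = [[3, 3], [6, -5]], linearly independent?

Take coordinates with respect to the standard basis {E₁₁, E₁₂, E₂₁, E₂₂}.
Row-reduce the matrix whose columns are v₁, v₂, v₃.
The reduction yields 2 nonzero rows, so the rank is 2.
Since rank 2 < 3, the set is linearly dependent.
Indeed v₁ - 3v₂ + v₃ = 0.

linearly dependent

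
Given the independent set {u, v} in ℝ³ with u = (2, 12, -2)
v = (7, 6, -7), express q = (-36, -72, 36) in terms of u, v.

q = -4u - 4v

Set up the augmented matrix [u | v | q] and row-reduce.
Back-substitution yields (α₁, α₂) = (-4, -4).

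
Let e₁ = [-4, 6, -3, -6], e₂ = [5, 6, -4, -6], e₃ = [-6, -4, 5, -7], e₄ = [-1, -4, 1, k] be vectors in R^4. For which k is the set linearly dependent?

The set is linearly dependent precisely when det[e₁; e₂; e₃; e₄] = 0.
Cofactor expansion gives det = 1276 - 110*k.
Setting this to zero gives k = 58/5.

k = 58/5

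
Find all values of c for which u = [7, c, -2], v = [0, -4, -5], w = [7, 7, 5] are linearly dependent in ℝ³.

c = 7/5

The vectors are dependent exactly when the determinant of the matrix with rows u, v, w vanishes.
The determinant works out to 49 - 35*c.
This vanishes exactly when c = 7/5.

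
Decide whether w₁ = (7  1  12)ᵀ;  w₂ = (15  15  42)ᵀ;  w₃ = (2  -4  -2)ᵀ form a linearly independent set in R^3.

linearly dependent

Row-reduce the matrix whose columns are w₁, w₂, w₃.
The reduction yields 2 nonzero rows, so the rank is 2.
Since rank 2 < 3, the set is linearly dependent.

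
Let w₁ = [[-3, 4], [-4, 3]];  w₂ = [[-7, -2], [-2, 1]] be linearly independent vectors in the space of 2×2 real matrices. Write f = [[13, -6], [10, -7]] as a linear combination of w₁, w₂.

Identify each element with its coordinate vector in ℝ⁴ via {E₁₁, E₁₂, E₂₁, E₂₂}.
Write f = c₁w₁ + c₂w₂ and equate components.
The system has the unique solution (c₁, c₂) = (-2, -1).

f = -2w₁ - w₂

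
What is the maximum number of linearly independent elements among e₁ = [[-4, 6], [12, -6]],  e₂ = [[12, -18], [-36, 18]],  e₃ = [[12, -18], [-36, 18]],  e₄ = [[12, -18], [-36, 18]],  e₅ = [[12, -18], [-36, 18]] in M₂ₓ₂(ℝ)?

1

Pass to coordinate vectors with respect to the basis {E₁₁, E₁₂, E₂₁, E₂₂}.
Put the 4×5 matrix [e₁|e₂|e₃|e₄|e₅] into echelon form.
The echelon form has 1 nonzero row, so the rank is 1.
(With 5 elements in a 4-dimensional space the rank is at most 4.)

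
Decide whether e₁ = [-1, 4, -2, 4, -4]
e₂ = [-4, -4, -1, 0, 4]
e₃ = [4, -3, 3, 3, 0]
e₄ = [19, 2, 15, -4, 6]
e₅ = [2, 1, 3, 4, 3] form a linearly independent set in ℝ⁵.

Place the vectors as rows of a 5×5 matrix and reduce to echelon form.
The reduction yields 4 nonzero rows, so the rank is 4.
Since rank 4 < 5, the set is linearly dependent.
Indeed 3e₁ + 3e₂ + e₄ - 2e₅ = 0.

linearly dependent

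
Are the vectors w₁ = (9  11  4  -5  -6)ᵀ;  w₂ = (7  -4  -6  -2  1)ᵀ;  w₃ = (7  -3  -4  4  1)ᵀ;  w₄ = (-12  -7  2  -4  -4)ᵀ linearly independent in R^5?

linearly independent

Row-reduce the matrix whose columns are w₁, w₂, w₃, w₄.
The reduction yields 4 nonzero rows, so the rank is 4.
Since rank = 4 (the number of vectors), the set is linearly independent.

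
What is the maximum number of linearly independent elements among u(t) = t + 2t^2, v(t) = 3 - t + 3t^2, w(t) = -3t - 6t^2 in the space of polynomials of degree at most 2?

Represent each element by its coordinate vector in ℝ³.
Row-reduce the 3×3 matrix with these as rows.
There are 2 pivot columns, so rank = 2.

2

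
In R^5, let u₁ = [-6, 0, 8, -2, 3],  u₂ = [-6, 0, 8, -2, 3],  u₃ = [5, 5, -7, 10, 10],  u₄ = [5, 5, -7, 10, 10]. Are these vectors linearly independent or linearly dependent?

Place the vectors as rows of a 4×5 matrix and reduce to echelon form.
The reduction yields 2 nonzero rows, so the rank is 2.
Since rank 2 < 4, the set is linearly dependent.
Indeed u₁ - u₂ = 0.

linearly dependent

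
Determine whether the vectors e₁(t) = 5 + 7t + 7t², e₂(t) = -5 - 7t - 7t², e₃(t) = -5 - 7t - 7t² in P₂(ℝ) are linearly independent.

Take coordinates with respect to the standard basis {1, t, t²}.
Two of the vectors are equal, giving an immediate dependence.

linearly dependent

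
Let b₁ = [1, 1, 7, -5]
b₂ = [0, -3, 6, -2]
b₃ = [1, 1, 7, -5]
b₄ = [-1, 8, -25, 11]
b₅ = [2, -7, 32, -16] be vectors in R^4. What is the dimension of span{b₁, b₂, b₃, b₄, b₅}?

Apply Gaussian elimination to the matrix whose rows are b₁, b₂, b₃, b₄, b₅.
There are 2 pivot columns, so rank = 2.
(With 5 elements in a 4-dimensional space the rank is at most 4.)

2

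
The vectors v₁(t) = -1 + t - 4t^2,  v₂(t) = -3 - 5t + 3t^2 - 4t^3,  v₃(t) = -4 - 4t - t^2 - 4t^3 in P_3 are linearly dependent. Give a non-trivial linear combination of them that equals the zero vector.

v₁ + v₂ - v₃ = 0

Take coordinates with respect to {1, t, …, t^3}.
Write the vectors as columns of a matrix and find a nonzero vector in its null space.
The free variable yields coefficients (1, 1, -1) (any nonzero multiple also works).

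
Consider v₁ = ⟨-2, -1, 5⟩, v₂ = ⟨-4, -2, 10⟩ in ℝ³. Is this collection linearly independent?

linearly dependent

One vector is a scalar multiple of another, so the set is dependent.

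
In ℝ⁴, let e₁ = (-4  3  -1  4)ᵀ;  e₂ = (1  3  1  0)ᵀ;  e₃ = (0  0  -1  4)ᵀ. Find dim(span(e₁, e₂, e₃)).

Form the matrix with e₁, e₂, e₃ as columns and reduce.
Reduction leaves 3 leading entries, giving rank 3.

3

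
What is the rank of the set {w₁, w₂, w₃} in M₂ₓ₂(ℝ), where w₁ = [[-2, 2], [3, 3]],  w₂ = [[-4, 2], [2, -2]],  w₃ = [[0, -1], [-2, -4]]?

Use coordinates relative to {E₁₁, E₁₂, E₂₁, E₂₂}.
Put the 4×3 matrix [w₁|w₂|w₃] into echelon form.
The echelon form has 2 nonzero rows, so the rank is 2.

2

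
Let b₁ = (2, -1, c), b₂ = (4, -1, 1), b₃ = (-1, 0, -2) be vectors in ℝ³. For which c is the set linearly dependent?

c = -3

Dependence holds iff the 3×3 matrix [b₁ b₂ b₃] is singular.
Cofactor expansion gives det = -c - 3.
Setting this to zero gives c = -3.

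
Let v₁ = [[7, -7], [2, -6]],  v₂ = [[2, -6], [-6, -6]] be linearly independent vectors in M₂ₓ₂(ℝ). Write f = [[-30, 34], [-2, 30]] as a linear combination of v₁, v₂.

Identify each element with its coordinate vector in ℝ⁴ via {E₁₁, E₁₂, E₂₁, E₂₂}.
Set up the augmented matrix [v₁ | v₂ | f] and row-reduce.
Back-substitution yields (a₁, a₂) = (-4, -1).

f = -4v₁ - v₂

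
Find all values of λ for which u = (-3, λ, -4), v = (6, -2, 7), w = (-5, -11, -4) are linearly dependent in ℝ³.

Place the vectors as rows of a 3×3 matrix; dependence ⇔ determinant zero.
The determinant works out to 49 - 11*λ.
This vanishes exactly when λ = 49/11.

λ = 49/11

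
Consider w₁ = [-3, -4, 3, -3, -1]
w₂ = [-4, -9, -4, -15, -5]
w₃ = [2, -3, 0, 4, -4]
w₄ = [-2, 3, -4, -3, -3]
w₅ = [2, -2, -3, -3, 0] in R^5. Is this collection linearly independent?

Form the 5×5 matrix with these as columns; its determinant is 0.
A zero determinant means the columns are linearly dependent.
Indeed 2w₁ - w₂ + w₄ + 2w₅ = 0.

linearly dependent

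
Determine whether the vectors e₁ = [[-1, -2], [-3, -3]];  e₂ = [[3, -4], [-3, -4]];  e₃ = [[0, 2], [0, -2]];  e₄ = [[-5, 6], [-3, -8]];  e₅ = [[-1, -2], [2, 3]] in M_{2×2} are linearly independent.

Write each element as a coordinate vector in ℝ⁴ using {E₁₁, E₁₂, E₂₁, E₂₂}.
There are 5 vectors in a 4-dimensional space, so they cannot be linearly independent.

linearly dependent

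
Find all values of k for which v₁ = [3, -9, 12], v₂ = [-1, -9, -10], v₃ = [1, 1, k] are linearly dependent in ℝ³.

k = 6

Place the vectors as rows of a 3×3 matrix; dependence ⇔ determinant zero.
Expanding, det = 216 - 36*k.
Solving 216 - 36*k = 0 yields k = 6.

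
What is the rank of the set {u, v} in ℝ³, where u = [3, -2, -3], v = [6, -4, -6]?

1

Put the 3×2 matrix [u|v] into echelon form.
The echelon form has 1 nonzero row, so the rank is 1.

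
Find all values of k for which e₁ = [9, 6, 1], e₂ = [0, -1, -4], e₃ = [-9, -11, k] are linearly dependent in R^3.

Dependence holds iff the 3×3 matrix [e₁ e₂ e₃] is singular.
Expanding, det = -9*k - 189.
Setting this to zero gives k = -21.

k = -21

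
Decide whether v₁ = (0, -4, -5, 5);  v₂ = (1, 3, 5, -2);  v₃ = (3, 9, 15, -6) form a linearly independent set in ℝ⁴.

linearly dependent

One vector is a scalar multiple of another, so the set is dependent.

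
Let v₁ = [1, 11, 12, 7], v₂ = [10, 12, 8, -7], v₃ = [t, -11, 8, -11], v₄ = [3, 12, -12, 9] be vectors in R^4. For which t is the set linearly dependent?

t = -6/7

Dependence holds iff the 4×4 matrix [v₁ v₂ v₃ v₄] is singular.
Cofactor expansion gives det = -4116*t - 3528.
Solving -4116*t - 3528 = 0 yields t = -6/7.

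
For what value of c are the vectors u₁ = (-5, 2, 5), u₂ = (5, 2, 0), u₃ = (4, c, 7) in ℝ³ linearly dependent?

c = 36/5

Place the vectors as rows of a 3×3 matrix; dependence ⇔ determinant zero.
Cofactor expansion gives det = 25*c - 180.
Setting this to zero gives c = 36/5.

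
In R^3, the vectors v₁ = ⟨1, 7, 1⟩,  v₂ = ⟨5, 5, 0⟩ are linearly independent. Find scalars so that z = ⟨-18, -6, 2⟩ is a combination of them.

Since v₁, v₂ are independent, the coefficients expressing z are uniquely determined by a linear system.
Back-substitution yields (a₁, a₂) = (2, -4).

z = 2v₁ - 4v₂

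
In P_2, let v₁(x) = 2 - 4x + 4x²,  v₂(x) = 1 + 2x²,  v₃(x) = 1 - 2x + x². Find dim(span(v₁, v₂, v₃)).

dim = 3

Use coordinates relative to {1, x, x²}.
Apply Gaussian elimination to the matrix whose rows are v₁, v₂, v₃.
There are 3 pivot columns, so rank = 3.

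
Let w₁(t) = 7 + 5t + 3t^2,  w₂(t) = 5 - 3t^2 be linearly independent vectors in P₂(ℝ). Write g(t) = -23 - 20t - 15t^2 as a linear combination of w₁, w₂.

g = -4w₁ + w₂

Take coordinate vectors relative to {1, t, t^2}.
Since w₁, w₂ are independent, the coefficients expressing g are uniquely determined by a linear system.
Back-substitution yields (a₁, a₂) = (-4, 1).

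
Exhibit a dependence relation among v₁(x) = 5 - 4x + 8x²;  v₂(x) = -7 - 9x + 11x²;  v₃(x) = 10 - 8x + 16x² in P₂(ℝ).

Take coordinates with respect to {1, x, x²}.
Solve the homogeneous system with v₁, v₂, v₃ as columns by row-reducing the coefficient matrix.
The free variable yields coefficients (2, 0, -1) (any nonzero multiple also works).

2v₁ - v₃ = 0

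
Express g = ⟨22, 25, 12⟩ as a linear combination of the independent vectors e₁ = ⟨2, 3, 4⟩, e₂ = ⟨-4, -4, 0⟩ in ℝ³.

g = 3e₁ - 4e₂

Solve the system with e₁, e₂ as columns and g as the right-hand side.
The system has the unique solution (α₁, α₂) = (3, -4).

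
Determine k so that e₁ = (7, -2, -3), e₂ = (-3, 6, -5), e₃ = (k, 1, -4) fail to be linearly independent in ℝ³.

The vectors are dependent exactly when the determinant of the matrix with rows e₁, e₂, e₃ vanishes.
Cofactor expansion gives det = 28*k - 100.
Setting this to zero gives k = 25/7.

k = 25/7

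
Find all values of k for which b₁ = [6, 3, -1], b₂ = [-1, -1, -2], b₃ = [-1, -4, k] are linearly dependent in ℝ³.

k = -15

Dependence holds iff the 3×3 matrix [b₁ b₂ b₃] is singular.
Cofactor expansion gives det = -3*k - 45.
This vanishes exactly when k = -15.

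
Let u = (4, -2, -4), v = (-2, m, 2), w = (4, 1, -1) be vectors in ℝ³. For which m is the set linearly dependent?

The set is linearly dependent precisely when det[u; v; w] = 0.
Expanding, det = 12*m - 12.
Setting this to zero gives m = 1.

m = 1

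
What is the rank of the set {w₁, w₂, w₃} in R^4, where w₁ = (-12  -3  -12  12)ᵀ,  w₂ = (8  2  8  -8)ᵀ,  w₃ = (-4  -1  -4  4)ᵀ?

1

Put the 4×3 matrix [w₁|w₂|w₃] into echelon form.
The echelon form has 1 nonzero row, so the rank is 1.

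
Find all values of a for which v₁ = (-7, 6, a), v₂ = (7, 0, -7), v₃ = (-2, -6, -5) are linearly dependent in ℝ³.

Dependence holds iff the 3×3 matrix [v₁ v₂ v₃] is singular.
Expanding, det = 588 - 42*a.
This vanishes exactly when a = 14.

a = 14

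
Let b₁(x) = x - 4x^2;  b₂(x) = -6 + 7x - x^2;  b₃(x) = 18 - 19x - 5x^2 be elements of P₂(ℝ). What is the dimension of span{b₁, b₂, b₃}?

dim = 2

Represent each element by its coordinate vector in ℝ³.
Put the 3×3 matrix [b₁|b₂|b₃] into echelon form.
The echelon form has 2 nonzero rows, so the rank is 2.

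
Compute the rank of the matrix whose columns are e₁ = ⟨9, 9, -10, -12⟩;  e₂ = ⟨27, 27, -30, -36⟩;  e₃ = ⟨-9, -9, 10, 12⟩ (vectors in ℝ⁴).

Put the 4×3 matrix [e₁|e₂|e₃] into echelon form.
There is 1 pivot column, so rank = 1.

1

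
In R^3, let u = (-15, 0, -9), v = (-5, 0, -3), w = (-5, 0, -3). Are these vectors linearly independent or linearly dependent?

linearly dependent

Two of the vectors are equal, giving an immediate dependence.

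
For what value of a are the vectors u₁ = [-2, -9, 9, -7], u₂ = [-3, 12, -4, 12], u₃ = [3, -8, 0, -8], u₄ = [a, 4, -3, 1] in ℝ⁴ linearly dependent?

a = 21/8

Place the vectors as rows of a 4×4 matrix; dependence ⇔ determinant zero.
Expanding, det = 64*a - 168.
Setting this to zero gives a = 21/8.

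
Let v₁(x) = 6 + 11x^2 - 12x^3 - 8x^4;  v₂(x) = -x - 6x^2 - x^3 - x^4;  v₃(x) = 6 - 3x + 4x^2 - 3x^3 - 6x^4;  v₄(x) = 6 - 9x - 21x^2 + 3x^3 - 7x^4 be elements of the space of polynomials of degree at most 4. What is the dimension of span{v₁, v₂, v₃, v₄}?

dim = 3

Use coordinates relative to {1, x, …, x^4}.
Put the 5×4 matrix [v₁|v₂|v₃|v₄] into echelon form.
Exactly 3 pivots survive; hence the rank is 3.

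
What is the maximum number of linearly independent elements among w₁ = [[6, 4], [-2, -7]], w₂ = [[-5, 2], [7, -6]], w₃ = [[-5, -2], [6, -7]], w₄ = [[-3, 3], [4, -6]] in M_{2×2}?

4

Represent each element by its coordinate vector in ℝ⁴.
Put the 4×4 matrix [w₁|w₂|w₃|w₄] into echelon form.
Reduction leaves 4 leading entries, giving rank 4.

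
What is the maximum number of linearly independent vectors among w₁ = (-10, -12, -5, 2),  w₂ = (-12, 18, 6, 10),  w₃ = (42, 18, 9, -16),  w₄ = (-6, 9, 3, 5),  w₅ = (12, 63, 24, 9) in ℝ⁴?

Form the matrix with w₁, w₂, w₃, w₄, w₅ as columns and reduce.
There are 2 pivot columns, so rank = 2.
(With 5 elements in a 4-dimensional space the rank is at most 4.)

2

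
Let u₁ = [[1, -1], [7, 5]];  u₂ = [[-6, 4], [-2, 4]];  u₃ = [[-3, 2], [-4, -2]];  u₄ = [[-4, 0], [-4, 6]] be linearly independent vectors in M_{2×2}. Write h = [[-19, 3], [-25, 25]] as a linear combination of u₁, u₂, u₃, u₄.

Take coordinate vectors relative to {E₁₁, E₁₂, E₂₁, E₂₂}.
Solve the system with u₁, u₂, u₃, u₄ as columns and h as the right-hand side.
Row-reducing the augmented matrix gives the unique coefficients (c₁, …, c₄) = (-3, 2, -4, 4).

h = -3u₁ + 2u₂ - 4u₃ + 4u₄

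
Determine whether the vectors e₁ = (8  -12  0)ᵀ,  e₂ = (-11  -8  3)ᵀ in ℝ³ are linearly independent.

Place the vectors as rows of a 2×3 matrix and reduce to echelon form.
The reduction yields 2 nonzero rows, so the rank is 2.
Since rank = 2 (the number of vectors), the set is linearly independent.

linearly independent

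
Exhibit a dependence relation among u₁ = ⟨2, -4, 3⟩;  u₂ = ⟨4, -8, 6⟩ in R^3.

Set up α₁u₁ + α₂u₂ = 0 and solve the homogeneous system.
One solution (up to scaling) is (2, -1).

2u₁ - u₂ = 0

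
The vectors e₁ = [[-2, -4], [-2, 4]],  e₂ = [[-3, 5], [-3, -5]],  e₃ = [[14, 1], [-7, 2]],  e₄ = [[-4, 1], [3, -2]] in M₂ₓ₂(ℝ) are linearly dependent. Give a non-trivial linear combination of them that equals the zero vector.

e₁ + e₃ + 3e₄ = 0

Take coordinates with respect to {E₁₁, E₁₂, E₂₁, E₂₂}.
Write the vectors as columns of a matrix and find a nonzero vector in its null space.
A generator of the null space is (1, 0, 1, 3).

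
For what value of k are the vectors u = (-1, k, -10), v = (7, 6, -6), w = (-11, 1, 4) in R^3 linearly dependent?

k = 20

The set is linearly dependent precisely when det[u; v; w] = 0.
Expanding, det = 38*k - 760.
This vanishes exactly when k = 20.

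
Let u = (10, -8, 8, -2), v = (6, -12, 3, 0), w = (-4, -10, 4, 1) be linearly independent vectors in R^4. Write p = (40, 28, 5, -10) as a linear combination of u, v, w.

Since u, v, w are independent, the coefficients expressing p are uniquely determined by a linear system.
Back-substitution yields (c₁, c₂, c₃) = (3, -1, -4).

p = 3u - v - 4w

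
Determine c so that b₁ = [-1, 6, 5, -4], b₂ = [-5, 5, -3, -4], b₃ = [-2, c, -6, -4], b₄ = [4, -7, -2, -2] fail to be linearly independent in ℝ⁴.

The vectors are dependent exactly when the determinant of the matrix with rows b₁, b₂, b₃, b₄ vanishes.
Expanding, det = 216*c + 360.
Setting this to zero gives c = -5/3.

c = -5/3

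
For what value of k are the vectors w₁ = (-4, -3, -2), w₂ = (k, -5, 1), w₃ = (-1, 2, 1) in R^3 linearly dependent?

k = 41

The set is linearly dependent precisely when det[w₁; w₂; w₃] = 0.
The determinant works out to 41 - k.
This vanishes exactly when k = 41.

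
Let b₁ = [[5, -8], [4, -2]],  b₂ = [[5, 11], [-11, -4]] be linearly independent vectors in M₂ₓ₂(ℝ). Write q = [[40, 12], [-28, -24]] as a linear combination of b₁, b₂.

q = 4b₁ + 4b₂

Identify each element with its coordinate vector in ℝ⁴ via {E₁₁, E₁₂, E₂₁, E₂₂}.
Since b₁, b₂ are independent, the coefficients expressing q are uniquely determined by a linear system.
Row-reducing the augmented matrix gives the unique coefficients (a₁, a₂) = (4, 4).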